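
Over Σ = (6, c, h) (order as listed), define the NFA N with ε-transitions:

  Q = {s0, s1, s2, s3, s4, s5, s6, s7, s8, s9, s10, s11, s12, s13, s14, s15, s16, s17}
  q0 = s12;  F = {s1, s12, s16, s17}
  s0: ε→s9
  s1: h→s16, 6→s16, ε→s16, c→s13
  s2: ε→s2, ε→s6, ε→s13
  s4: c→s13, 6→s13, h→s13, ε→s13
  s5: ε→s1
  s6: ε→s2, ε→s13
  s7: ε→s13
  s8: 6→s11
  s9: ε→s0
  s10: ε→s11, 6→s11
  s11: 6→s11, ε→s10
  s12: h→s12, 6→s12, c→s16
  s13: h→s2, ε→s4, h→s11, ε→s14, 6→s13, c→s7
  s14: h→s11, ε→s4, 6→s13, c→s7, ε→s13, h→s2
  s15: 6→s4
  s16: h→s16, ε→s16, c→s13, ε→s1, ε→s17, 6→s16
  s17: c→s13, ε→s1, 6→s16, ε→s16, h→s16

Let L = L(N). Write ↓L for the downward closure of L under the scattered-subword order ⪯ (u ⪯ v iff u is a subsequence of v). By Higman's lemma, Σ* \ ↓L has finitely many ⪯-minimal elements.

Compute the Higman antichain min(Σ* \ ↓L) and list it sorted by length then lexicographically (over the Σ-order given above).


|Q|=18, |F|=4, |δ|=49 (22 ε).
min D↑ (3 st, q0=0, F={2}): 0:6→0,c→1,h→0 1:6→1,c→2,h→1 2:6→2,c→2,h→2 (ε-aug+det+¬).
'cc': N↓-sim [12, 11, 8] end={s10,s11,s13,s14,s2,s4,s6,s7} rej; 2/2 single-dels accept.
1 obstructions.

min(Σ*\↓L) = [cc].


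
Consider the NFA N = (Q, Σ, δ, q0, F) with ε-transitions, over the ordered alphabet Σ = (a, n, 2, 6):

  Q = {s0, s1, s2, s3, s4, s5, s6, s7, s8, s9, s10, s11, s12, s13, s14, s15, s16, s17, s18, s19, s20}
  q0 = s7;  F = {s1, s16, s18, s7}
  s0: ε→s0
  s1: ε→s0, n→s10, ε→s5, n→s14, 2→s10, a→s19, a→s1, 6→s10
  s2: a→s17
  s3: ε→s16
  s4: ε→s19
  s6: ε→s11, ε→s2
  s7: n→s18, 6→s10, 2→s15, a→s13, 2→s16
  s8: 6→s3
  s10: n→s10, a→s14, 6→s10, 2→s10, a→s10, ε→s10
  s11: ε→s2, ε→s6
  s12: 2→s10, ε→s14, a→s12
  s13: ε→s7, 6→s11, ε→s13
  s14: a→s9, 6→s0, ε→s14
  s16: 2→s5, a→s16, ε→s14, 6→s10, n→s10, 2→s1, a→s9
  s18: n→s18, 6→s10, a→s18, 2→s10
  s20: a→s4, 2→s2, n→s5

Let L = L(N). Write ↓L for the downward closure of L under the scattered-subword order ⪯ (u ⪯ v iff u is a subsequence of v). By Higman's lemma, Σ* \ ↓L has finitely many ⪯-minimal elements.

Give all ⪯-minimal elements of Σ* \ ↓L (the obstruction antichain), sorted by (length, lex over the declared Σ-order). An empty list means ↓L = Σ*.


|Q|=21, |F|=4, |δ|=51 (15 ε).
min D↑ (5 st, q0=0, F={3}): 0:a→0,n→1,2→2,6→3 1:a→1,n→1,2→3,6→3 2:a→2,n→3,2→4,6→3 3:a→3,n→3,2→3,6→3 4:a→4,n→3,2→3,6→3 [Hopcroft].
'6': |S_i|=[16, 8] end={s0,s10,s11,s14,s17,s2,s6,s9} ∉↓L; 1/1 single-dels accept.
'n2': |S_i|=[16, 5, 4] end={s0,s10,s14,s9} — reject; 2/2 deletions ∈↓L.
'2n': run [16, 9, 4] end={s0,s10,s14,s9} ∉↓L; 2/2 del acc.
'222': N↓-sim [16, 9, 7, 4] end={s0,s10,s14,s9} — reject; 3/3 single-dels accept.
4 obstructions.

min(Σ*\↓L) = [6, n2, 2n, 222].


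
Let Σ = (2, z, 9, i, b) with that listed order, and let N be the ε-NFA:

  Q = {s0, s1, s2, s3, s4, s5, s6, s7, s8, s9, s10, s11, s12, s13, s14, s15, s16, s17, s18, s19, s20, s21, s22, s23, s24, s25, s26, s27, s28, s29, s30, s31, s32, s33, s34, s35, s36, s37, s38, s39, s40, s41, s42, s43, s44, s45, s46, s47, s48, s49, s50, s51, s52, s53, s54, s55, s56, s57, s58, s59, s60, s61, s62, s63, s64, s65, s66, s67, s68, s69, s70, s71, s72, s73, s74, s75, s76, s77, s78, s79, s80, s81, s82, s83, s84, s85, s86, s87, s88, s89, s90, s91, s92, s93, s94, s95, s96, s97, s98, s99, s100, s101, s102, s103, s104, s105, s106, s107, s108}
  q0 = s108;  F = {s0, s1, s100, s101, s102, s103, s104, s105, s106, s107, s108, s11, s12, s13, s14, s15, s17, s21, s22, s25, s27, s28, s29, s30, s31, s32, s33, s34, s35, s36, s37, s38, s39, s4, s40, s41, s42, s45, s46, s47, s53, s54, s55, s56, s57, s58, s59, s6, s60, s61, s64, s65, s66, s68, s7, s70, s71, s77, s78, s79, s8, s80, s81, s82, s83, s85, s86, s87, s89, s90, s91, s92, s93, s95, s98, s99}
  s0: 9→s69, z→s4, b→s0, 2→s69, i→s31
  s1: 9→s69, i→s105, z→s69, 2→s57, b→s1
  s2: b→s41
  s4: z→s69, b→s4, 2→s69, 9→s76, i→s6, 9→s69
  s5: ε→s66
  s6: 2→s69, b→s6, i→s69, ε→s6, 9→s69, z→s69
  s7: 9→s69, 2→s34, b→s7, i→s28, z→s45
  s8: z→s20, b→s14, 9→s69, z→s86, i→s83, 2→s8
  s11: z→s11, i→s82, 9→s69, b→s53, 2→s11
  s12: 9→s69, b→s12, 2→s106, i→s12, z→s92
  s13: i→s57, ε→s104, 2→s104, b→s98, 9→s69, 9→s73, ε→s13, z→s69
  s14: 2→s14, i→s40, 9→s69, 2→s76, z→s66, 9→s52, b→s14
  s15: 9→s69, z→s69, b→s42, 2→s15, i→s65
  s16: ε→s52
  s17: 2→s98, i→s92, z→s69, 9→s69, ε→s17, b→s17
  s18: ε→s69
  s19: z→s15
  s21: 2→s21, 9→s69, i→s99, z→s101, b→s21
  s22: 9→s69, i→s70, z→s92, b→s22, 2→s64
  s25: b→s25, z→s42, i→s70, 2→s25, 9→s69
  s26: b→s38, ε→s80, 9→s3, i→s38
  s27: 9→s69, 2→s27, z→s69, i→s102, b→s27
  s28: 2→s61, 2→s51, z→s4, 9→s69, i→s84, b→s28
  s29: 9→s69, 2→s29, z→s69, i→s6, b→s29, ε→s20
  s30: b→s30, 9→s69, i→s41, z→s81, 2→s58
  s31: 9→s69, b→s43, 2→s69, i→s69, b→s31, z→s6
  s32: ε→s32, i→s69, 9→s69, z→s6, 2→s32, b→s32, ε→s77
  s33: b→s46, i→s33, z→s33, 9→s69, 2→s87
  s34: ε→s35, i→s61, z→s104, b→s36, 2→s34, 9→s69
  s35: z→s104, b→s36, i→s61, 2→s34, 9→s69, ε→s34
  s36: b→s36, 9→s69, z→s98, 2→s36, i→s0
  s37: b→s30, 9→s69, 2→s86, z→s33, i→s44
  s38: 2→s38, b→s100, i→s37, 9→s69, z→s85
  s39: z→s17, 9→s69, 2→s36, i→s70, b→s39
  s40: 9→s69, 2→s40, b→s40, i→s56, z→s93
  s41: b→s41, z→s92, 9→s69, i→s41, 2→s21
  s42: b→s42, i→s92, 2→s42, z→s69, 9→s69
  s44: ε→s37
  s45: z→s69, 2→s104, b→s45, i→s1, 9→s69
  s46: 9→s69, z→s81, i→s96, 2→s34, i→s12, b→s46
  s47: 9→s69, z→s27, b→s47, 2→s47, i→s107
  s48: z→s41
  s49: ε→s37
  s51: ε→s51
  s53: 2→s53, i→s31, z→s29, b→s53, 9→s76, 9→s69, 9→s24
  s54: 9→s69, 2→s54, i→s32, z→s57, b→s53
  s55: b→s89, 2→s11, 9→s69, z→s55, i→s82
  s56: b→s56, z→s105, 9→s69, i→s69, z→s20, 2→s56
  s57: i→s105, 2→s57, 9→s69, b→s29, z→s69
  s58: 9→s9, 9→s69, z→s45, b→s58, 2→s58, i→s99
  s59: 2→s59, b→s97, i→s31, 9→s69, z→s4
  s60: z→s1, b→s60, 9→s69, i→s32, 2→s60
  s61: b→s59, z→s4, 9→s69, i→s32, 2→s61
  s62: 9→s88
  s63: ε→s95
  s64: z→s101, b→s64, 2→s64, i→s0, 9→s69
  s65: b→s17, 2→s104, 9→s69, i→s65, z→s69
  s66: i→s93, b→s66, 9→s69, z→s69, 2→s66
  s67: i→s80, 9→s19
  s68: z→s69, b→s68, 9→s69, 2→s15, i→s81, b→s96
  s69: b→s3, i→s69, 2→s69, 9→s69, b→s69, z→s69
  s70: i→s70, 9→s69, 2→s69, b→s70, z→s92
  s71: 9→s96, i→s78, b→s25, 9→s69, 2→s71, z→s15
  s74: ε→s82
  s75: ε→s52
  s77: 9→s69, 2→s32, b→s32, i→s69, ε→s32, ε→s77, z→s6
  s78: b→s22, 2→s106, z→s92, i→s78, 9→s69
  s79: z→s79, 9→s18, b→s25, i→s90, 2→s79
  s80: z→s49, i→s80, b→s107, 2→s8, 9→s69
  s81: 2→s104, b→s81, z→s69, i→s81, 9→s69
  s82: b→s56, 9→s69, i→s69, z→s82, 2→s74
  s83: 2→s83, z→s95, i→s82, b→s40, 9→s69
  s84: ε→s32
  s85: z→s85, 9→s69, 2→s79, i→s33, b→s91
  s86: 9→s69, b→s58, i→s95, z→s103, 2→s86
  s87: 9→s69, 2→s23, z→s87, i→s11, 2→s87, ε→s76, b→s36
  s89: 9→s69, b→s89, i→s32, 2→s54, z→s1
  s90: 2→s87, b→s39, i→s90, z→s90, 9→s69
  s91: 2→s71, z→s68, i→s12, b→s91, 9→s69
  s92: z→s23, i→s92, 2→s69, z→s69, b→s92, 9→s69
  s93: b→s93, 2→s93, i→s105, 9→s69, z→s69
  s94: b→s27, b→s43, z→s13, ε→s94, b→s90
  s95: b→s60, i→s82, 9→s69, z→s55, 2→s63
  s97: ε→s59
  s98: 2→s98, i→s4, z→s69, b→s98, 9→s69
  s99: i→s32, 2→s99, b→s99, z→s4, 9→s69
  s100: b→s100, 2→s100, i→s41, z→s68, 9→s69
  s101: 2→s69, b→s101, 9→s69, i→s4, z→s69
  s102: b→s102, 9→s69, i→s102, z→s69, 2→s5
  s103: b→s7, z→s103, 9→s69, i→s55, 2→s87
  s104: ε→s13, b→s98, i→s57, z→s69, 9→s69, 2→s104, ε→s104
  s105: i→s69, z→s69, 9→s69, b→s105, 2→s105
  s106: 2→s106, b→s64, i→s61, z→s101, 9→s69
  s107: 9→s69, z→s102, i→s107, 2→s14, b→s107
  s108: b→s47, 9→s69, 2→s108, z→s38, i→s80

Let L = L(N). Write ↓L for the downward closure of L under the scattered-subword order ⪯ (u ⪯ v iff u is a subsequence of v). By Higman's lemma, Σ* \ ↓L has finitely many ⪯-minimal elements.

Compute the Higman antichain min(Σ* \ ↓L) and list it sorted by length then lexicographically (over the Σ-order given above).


|Q|=109, |F|=76, |δ|=442 (27 ε).
min D↑ (74 st, q0=0, F={2}): 0:2→0,z→1,9→2,i→3,b→4 1:2→1,z→5,9→2,i→6,b→7 2:2→2,z→2,9→2,i→2,b→2 3:2→8,z→6,9→2,i→3,b→9 4:2→4,z→10,9→2,i→9,b→4 5:2→11,z→5,9→2,i→12,b→13 6:2→14,z→12,9→2,i→6,b→15 7:2→7,z→16,9→2,i→17,b→7 8:2→8,z→14,9→2,i→18,b→19 9:2→19,z→20,9→2,i→9,b→9 10:2→10,z→2,9→2,i→20,b→10 11:2→11,z→11,9→2,i→21,b→22 12:2→23,z→12,9→2,i→12,b→24 13:2→25,z→16,9→2,i→26,b→13 14:2→14,z→27,9→2,i→28,b→29 15:2→29,z→30,9→2,i→17,b→15 16:2→31,z→2,9→2,i→30,b→16 17:2→32,z→33,9→2,i→17,b→17 18:2→18,z→28,9→2,i→34,b→35 19:2→19,z→36,9→2,i→35,b→19 20:2→36,z→2,9→2,i→20,b→20 21:2→23,z→21,9→2,i→21,b→37 22:2→22,z→38,9→2,i→39,b→22 23:2→23,z→23,9→2,i→40,b→41 24:2→42,z→30,9→2,i→26,b→24 25:2→25,z→31,9→2,i→43,b→22 26:2→44,z→33,9→2,i→26,b→26 27:2→23,z→27,9→2,i→45,b→46 28:2→28,z→45,9→2,i→34,b→47 29:2→29,z→48,9→2,i→49,b→29 30:2→50,z→2,9→2,i→30,b→30 31:2→31,z→2,9→2,i→51,b→38 32:2→32,z→52,9→2,i→49,b→32 33:2→2,z→2,9→2,i→33,b→33 34:2→34,z→34,9→2,i→2,b→53 35:2→35,z→54,9→2,i→53,b→35 36:2→36,z→2,9→2,i→54,b→36 37:2→41,z→55,9→2,i→39,b→37 38:2→38,z→2,9→2,i→33,b→38 39:2→2,z→33,9→2,i→39,b→39 40:2→40,z→40,9→2,i→34,b→56 41:2→41,z→57,9→2,i→58,b→41 42:2→42,z→50,9→2,i→59,b→41 43:2→44,z→33,9→2,i→43,b→60 44:2→44,z→52,9→2,i→59,b→61 45:2→40,z→45,9→2,i→34,b→62 46:2→42,z→48,9→2,i→63,b→46 47:2→47,z→64,9→2,i→65,b→47 48:2→50,z→2,9→2,i→64,b→48 49:2→49,z→66,9→2,i→65,b→49 50:2→50,z→2,9→2,i→67,b→57 51:2→50,z→2,9→2,i→51,b→55 52:2→2,z→2,9→2,i→66,b→52 53:2→53,z→68,9→2,i→2,b→53 54:2→54,z→2,9→2,i→68,b→54 55:2→57,z→2,9→2,i→33,b→55 56:2→56,z→69,9→2,i→70,b→56 57:2→57,z→2,9→2,i→66,b→57 58:2→2,z→66,9→2,i→70,b→58 59:2→59,z→66,9→2,i→65,b→71 60:2→61,z→33,9→2,i→39,b→60 61:2→61,z→52,9→2,i→58,b→61 62:2→72,z→64,9→2,i→65,b→62 63:2→59,z→66,9→2,i→65,b→63 64:2→67,z→2,9→2,i→68,b→64 65:2→65,z→73,9→2,i→2,b→65 66:2→2,z→2,9→2,i→73,b→66 67:2→67,z→2,9→2,i→68,b→69 68:2→68,z→2,9→2,i→2,b→68 69:2→69,z→2,9→2,i→73,b→69 70:2→2,z→73,9→2,i→2,b→70 71:2→71,z→66,9→2,i→70,b→71 72:2→72,z→67,9→2,i→65,b→56 73:2→2,z→2,9→2,i→2,b→73.
'9': |S_i|=[96, 9] end={s18,s24,s3,s52,s69,s73,s76,s9,s96} ∉↓L; 1/1 deletions ∈↓L.
'bzz': N↓-sim [96, 74, 30, 3] end={s23,s3,s69} — reject; 3/3 del acc.
'zbiz2': |S_i|=[96, 87, 69, 45, 8, 2] end={s3,s69} — reject; 5/5 del acc.
'i2iii': |S_i|=[96, 82, 61, 37, 13, 2] end={s3,s69} — reject; 5/5 single-dels accept.
'zz2bi2': run [96, 87, 67, 52, 30, 11, 2] end={s3,s69} ∉↓L; 6/6 single-dels accept.
5 words, ⪯-incomp.

Antichain: [9, bzz, zbiz2, i2iii, zz2bi2].


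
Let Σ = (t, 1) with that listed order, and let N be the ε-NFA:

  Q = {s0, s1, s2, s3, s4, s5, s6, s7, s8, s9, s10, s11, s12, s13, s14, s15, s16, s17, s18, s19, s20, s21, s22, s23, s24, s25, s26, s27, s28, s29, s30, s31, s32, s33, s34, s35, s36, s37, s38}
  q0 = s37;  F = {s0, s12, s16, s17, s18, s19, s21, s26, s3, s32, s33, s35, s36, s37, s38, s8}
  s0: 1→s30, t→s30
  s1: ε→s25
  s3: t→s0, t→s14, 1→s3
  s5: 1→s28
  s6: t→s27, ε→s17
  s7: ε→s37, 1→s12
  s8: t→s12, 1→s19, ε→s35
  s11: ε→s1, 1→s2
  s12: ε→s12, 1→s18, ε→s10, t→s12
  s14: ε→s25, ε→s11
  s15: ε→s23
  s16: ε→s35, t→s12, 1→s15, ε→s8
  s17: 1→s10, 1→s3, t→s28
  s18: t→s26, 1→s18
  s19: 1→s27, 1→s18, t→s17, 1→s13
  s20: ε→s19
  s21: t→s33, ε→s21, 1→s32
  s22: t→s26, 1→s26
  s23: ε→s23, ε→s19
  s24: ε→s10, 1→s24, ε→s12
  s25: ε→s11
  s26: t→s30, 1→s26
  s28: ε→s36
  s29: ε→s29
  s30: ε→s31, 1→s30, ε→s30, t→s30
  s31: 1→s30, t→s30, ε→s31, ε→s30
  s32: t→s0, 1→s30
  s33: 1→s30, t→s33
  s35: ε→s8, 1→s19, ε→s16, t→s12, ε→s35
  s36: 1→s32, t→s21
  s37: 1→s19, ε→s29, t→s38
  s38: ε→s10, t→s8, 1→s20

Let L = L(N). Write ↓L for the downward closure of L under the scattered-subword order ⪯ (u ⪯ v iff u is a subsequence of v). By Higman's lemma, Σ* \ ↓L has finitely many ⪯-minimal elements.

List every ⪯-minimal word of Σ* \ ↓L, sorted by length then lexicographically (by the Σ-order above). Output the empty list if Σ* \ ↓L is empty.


|Q|=39, |F|=16, |δ|=77 (30 ε).
min D↑ (15 st, q0=0, F={13}): 0:t→1,1→2 1:t→3,1→2 2:t→4,1→5 3:t→6,1→2 4:t→7,1→8 5:t→9,1→5 6:t→6,1→5 7:t→10,1→11 8:t→12,1→8 9:t→13,1→9 10:t→14,1→11 11:t→12,1→13 12:t→13,1→13 13:t→13,1→13 14:t→14,1→13 (ε-aug+det+¬).
'11tt': |S_i|=[31, 24, 15, 9, 2] end={s30,s31} rej; 4/4 deletions ∈↓L.
'1tt11': N↓-sim [31, 24, 17, 13, 5, 2] end={s30,s31} ∉↓L; 5/5 single-dels accept.
'1t1t1': run [31, 24, 17, 12, 8, 3] end={s2,s30,s31} rej; 5/5 deletions ∈↓L.
'ttt1tt': |S_i|=[31, 29, 27, 19, 13, 9, 2] end={s30,s31} ∉↓L; 6/6 single-dels accept.
'1tttt1': |S_i|=[31, 24, 17, 13, 6, 4, 2] end={s30,s31} — reject; 6/6 deletions ∈↓L.
5 minimals (antichain).

A = [11tt, 1tt11, 1t1t1, ttt1tt, 1tttt1].


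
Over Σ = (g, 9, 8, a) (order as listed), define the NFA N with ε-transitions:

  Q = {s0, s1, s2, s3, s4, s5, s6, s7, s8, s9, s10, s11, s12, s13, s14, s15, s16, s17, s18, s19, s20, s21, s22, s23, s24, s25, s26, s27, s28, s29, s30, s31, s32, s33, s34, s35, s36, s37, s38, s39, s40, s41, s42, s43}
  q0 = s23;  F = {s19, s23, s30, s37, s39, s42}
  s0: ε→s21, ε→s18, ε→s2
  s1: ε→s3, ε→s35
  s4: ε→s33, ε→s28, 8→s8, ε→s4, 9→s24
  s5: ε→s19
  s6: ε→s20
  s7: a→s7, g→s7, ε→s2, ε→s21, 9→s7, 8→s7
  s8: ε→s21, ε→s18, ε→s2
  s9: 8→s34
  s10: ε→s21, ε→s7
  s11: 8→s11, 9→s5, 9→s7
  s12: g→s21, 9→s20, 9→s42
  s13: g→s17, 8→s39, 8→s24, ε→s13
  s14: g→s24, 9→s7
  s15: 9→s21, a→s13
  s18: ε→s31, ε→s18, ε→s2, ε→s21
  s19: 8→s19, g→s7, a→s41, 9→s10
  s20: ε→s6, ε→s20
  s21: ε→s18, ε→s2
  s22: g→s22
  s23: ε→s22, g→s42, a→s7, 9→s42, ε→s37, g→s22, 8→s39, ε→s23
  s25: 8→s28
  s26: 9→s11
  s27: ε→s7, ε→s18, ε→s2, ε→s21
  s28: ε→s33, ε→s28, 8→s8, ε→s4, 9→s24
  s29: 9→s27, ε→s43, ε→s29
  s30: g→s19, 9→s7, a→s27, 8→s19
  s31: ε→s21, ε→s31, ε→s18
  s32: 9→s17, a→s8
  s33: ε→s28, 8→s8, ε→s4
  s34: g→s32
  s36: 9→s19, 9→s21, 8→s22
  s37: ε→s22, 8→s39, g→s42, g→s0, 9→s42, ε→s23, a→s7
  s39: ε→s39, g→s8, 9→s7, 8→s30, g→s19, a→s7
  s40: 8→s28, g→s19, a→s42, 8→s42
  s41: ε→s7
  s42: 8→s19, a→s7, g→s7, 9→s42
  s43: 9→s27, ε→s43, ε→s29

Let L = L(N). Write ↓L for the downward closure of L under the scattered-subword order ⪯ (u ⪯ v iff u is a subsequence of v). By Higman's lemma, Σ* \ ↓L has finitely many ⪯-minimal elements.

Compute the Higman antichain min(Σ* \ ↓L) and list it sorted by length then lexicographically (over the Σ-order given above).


|Q|=44, |F|=6, |δ|=114 (49 ε).
min D↑ (6 st, q0=0, F={3}): 0:g→1,9→1,8→2,a→3 1:g→3,9→1,8→4,a→3 2:g→4,9→3,8→5,a→3 3:g→3,9→3,8→3,a→3 4:g→3,9→3,8→4,a→3 5:g→4,9→3,8→4,a→3.
'a': N↓-sim [17, 7] end={s18,s2,s21,s27,s31,s41,s7} rej; 1/1 single-dels accept.
'gg': N↓-sim [17, 12, 6] end={s18,s2,s21,s22,s31,s7} rej; 2/2 single-dels accept.
'9g': N↓-sim [17, 9, 5] end={s18,s2,s21,s31,s7} — reject; 2/2 single-dels accept.
'89': run [17, 12, 6] end={s10,s18,s2,s21,s31,s7} rej; 2/2 deletions ∈↓L.
'888g': |S_i|=[17, 12, 10, 8, 5] end={s18,s2,s21,s31,s7} — reject; 4/4 single-dels accept.
5 words, ⪯-incomp.

A = [a, gg, 9g, 89, 888g].


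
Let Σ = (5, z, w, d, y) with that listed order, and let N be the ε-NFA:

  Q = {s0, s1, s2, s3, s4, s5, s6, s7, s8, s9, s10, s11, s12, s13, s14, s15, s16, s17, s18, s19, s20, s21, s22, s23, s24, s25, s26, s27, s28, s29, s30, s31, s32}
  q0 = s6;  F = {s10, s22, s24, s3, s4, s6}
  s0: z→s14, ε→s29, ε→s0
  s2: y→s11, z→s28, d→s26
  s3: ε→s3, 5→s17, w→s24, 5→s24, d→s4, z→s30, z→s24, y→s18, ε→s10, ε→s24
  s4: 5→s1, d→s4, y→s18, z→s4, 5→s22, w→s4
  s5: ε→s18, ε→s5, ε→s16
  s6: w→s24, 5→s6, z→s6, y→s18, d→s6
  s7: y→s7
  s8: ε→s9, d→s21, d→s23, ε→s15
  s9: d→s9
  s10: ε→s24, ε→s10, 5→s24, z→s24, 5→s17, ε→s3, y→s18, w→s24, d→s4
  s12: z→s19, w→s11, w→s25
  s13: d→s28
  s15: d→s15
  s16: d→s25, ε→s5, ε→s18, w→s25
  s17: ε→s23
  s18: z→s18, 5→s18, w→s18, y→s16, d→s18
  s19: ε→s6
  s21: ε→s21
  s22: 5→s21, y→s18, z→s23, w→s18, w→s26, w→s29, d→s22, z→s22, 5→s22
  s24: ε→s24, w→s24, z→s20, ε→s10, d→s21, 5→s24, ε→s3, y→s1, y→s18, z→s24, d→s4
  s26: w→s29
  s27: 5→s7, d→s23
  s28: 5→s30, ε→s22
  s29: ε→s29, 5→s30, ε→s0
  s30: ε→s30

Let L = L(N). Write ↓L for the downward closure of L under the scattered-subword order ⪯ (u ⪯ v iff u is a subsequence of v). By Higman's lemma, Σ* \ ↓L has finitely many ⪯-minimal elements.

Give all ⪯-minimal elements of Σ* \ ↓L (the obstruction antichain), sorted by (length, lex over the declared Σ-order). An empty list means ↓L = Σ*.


min(Σ*\↓L) = [y, wd5w].

|Q|=33, |F|=6, |δ|=91 (25 ε).
min D↑ (5 st, q0=0, F={2}): 0:5→0,z→0,w→1,d→0,y→2 1:5→1,z→1,w→1,d→3,y→2 2:5→2,z→2,w→2,d→2,y→2 3:5→4,z→3,w→3,d→3,y→2 4:5→4,z→4,w→2,d→4,y→2 [Hopcroft].
'y': |S_i|=[20, 5] end={s1,s16,s18,s25,s5} ∉↓L; 1/1 del acc.
'wd5w': run [20, 19, 14, 13, 9] end={s0,s14,s16,s18,s25,s26,s29,s30,s5} ∉↓L; 4/4 deletions ∈↓L.
2 words, ⪯-incomp.


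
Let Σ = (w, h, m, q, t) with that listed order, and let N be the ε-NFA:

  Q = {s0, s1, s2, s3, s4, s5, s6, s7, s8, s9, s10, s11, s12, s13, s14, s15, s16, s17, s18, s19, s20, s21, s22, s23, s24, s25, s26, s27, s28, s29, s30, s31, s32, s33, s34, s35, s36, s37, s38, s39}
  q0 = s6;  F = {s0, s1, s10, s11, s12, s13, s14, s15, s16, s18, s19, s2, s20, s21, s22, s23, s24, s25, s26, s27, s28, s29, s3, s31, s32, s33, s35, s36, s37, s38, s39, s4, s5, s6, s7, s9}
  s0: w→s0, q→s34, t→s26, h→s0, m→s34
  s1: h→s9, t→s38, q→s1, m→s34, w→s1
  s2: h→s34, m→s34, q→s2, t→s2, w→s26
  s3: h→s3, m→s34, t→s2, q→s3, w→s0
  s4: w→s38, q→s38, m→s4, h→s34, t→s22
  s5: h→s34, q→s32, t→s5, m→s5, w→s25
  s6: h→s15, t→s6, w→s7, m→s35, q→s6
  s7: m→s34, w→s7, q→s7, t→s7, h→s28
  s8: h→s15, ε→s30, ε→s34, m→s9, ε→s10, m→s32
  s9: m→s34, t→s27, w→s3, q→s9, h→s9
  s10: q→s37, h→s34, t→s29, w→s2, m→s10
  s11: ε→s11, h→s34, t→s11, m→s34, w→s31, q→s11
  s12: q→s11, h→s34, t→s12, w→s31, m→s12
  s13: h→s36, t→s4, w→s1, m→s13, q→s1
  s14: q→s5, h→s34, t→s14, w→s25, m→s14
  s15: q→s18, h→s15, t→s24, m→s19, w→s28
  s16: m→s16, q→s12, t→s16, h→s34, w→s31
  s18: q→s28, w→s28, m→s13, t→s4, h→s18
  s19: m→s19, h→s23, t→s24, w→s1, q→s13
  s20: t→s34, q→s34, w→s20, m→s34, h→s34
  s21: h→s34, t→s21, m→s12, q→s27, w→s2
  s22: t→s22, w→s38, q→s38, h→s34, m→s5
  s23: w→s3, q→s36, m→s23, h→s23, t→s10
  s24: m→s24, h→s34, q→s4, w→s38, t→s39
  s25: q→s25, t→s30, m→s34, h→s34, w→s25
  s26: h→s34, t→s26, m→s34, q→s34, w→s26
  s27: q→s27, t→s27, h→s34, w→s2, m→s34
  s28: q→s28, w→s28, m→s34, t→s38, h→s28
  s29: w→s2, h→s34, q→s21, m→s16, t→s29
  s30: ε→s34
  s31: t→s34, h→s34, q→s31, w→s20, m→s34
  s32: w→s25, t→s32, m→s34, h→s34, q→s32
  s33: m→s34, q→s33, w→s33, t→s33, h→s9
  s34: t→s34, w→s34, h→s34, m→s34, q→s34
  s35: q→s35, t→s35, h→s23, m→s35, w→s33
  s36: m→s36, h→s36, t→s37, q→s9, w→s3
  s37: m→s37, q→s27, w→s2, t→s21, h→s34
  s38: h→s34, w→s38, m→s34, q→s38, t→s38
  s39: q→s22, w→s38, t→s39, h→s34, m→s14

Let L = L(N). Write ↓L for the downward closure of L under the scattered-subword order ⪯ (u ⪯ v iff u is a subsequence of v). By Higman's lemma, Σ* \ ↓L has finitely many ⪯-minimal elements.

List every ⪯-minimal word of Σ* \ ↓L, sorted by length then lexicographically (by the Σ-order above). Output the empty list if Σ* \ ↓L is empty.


|Q|=40, |F|=36, |δ|=193 (5 ε).
min D↑ (37 st, q0=0, F={5}): 0:w→1,h→2,m→3,q→0,t→0 1:w→1,h→4,m→5,q→1,t→1 2:w→4,h→2,m→6,q→7,t→8 3:w→9,h→10,m→3,q→3,t→3 4:w→4,h→4,m→5,q→4,t→11 5:w→5,h→5,m→5,q→5,t→5 6:w→12,h→10,m→6,q→13,t→8 7:w→4,h→7,m→13,q→4,t→14 8:w→11,h→5,m→8,q→14,t→15 9:w→9,h→16,m→5,q→9,t→9 10:w→17,h→10,m→10,q→18,t→19 11:w→11,h→5,m→5,q→11,t→11 12:w→12,h→16,m→5,q→12,t→11 13:w→12,h→18,m→13,q→12,t→14 14:w→11,h→5,m→14,q→11,t→20 15:w→11,h→5,m→21,q→20,t→15 16:w→17,h→16,m→5,q→16,t→22 17:w→23,h→17,m→5,q→17,t→24 18:w→17,h→18,m→18,q→16,t→25 19:w→24,h→5,m→19,q→25,t→26 20:w→11,h→5,m→27,q→11,t→20 21:w→28,h→5,m→21,q→27,t→21 22:w→24,h→5,m→5,q→22,t→22 23:w→23,h→23,m→5,q→5,t→29 24:w→29,h→5,m→5,q→24,t→24 25:w→24,h→5,m→25,q→22,t→30 26:w→24,h→5,m→31,q→30,t→26 27:w→28,h→5,m→27,q→32,t→27 28:w→28,h→5,m→5,q→28,t→5 29:w→29,h→5,m→5,q→5,t→29 30:w→24,h→5,m→33,q→22,t→30 31:w→34,h→5,m→31,q→33,t→31 32:w→28,h→5,m→5,q→32,t→32 33:w→34,h→5,m→33,q→35,t→33 34:w→36,h→5,m→5,q→34,t→5 35:w→34,h→5,m→5,q→35,t→35 36:w→36,h→5,m→5,q→5,t→5 [Hopcroft].
'wm': N↓-sim [38, 16, 1] end={s34} — reject; 2/2 del acc.
'hth': run [38, 34, 23, 1] end={s34} — reject; 3/3 single-dels accept.
'hqqm': |S_i|=[38, 34, 25, 16, 1] end={s34} rej; 4/4 single-dels accept.
'mhwwq': run [38, 33, 18, 7, 4, 1] end={s34} rej; 5/5 del acc.
'httmwt': |S_i|=[38, 34, 23, 19, 11, 5, 2] end={s30,s34} — reject; 6/6 del acc.
5 obstructions.

Antichain: [wm, hth, hqqm, mhwwq, httmwt].


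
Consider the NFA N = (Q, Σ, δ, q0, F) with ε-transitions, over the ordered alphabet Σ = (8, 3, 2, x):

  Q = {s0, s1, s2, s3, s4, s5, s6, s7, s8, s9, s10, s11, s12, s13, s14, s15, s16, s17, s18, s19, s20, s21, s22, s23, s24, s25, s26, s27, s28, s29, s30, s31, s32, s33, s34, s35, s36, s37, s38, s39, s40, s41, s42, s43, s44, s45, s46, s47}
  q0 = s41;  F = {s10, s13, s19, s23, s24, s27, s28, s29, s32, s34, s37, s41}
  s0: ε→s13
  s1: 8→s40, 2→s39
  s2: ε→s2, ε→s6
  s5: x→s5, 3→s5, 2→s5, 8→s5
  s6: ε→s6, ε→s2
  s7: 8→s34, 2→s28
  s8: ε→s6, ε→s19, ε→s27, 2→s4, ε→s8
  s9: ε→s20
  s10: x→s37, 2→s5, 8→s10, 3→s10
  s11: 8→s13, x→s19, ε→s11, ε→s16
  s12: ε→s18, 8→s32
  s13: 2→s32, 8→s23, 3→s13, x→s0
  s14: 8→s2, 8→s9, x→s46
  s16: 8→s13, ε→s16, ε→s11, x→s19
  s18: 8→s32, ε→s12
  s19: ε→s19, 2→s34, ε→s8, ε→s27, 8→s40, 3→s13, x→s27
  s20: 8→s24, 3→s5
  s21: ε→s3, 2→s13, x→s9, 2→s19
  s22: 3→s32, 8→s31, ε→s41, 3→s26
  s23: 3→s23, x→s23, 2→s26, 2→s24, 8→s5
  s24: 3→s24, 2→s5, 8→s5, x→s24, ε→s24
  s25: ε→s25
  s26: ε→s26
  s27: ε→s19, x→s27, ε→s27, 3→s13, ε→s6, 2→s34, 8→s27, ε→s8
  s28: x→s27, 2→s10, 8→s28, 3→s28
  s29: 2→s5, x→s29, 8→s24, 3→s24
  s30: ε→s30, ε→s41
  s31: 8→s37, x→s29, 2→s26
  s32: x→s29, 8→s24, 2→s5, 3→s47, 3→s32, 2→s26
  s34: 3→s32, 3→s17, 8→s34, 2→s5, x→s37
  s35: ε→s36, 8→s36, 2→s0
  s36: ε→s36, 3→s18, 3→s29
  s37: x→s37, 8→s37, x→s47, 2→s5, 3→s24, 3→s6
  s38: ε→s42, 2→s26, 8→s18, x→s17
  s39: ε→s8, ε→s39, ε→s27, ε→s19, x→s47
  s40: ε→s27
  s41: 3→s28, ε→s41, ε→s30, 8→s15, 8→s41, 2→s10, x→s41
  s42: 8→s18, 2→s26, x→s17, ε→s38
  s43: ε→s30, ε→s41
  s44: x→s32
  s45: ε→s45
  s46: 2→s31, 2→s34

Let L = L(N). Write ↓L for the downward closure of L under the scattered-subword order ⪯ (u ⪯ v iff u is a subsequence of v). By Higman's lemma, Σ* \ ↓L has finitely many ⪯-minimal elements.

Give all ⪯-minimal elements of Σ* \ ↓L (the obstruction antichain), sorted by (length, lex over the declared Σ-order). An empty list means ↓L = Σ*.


|Q|=48, |F|=12, |δ|=142 (44 ε).
min D↑ (12 st, q0=0, F={4}): 0:8→0,3→1,2→2,x→0 1:8→1,3→1,2→2,x→3 2:8→2,3→2,2→4,x→5 3:8→3,3→6,2→7,x→3 4:8→4,3→4,2→4,x→4 5:8→5,3→8,2→4,x→5 6:8→9,3→6,2→10,x→6 7:8→7,3→10,2→4,x→5 8:8→4,3→8,2→4,x→8 9:8→4,3→9,2→8,x→9 10:8→8,3→10,2→4,x→11 11:8→8,3→8,2→4,x→11 (ε-aug+det+¬).
'22': run [24, 13, 2] end={s26,s5} rej; 2/2 single-dels accept.
'2x38': |S_i|=[24, 13, 7, 4, 1] end={s5} rej; 4/4 del acc.
'3x388': run [24, 21, 19, 12, 4, 1] end={s5} — reject; 5/5 single-dels accept.
3 minimals (antichain).

min(Σ*\↓L) = [22, 2x38, 3x388].


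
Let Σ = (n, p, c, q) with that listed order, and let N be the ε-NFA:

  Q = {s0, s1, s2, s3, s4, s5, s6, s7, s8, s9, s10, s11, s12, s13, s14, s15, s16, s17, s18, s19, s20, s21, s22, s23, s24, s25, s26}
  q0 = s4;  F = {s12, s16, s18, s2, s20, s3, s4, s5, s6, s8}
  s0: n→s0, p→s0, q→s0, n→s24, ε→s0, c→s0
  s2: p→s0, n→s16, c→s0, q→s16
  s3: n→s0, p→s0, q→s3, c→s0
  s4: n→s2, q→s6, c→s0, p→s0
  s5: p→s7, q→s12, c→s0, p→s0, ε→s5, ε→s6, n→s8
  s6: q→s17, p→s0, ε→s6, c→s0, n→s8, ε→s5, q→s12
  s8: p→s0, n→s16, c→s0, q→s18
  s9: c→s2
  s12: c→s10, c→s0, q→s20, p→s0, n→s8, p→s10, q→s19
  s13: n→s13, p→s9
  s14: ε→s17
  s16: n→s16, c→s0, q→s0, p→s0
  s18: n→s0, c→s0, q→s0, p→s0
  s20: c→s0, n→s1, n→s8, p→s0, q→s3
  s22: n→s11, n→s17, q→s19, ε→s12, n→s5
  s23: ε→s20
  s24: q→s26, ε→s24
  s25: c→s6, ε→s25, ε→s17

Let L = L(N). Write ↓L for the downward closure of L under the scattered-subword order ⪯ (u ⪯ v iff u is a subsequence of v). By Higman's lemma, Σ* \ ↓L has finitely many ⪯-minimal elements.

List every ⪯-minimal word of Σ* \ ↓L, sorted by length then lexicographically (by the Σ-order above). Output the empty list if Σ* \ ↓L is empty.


|Q|=27, |F|=10, |δ|=71 (11 ε).
min D↑ (10 st, q0=0, F={2}): 0:n→1,p→2,c→2,q→3 1:n→4,p→2,c→2,q→4 2:n→2,p→2,c→2,q→2 3:n→5,p→2,c→2,q→6 4:n→4,p→2,c→2,q→2 5:n→4,p→2,c→2,q→7 6:n→5,p→2,c→2,q→8 7:n→2,p→2,c→2,q→2 8:n→5,p→2,c→2,q→9 9:n→2,p→2,c→2,q→9.
'p': N↓-sim [18, 5] end={s0,s10,s24,s26,s7} — reject; 1/1 deletions ∈↓L.
'c': run [18, 4] end={s0,s10,s24,s26} rej; 1/1 del acc.
'nnq': |S_i|=[18, 8, 4, 3] end={s0,s24,s26} ∉↓L; 3/3 deletions ∈↓L.
'nqq': N↓-sim [18, 8, 5, 3] end={s0,s24,s26} ∉↓L; 3/3 single-dels accept.
'qnqn': |S_i|=[18, 16, 7, 4, 3] end={s0,s24,s26} ∉↓L; 4/4 deletions ∈↓L.
'qqqqn': run [18, 16, 13, 10, 5, 3] end={s0,s24,s26} rej; 5/5 del acc.
6 obstructions.

A = [p, c, nnq, nqq, qnqn, qqqqn].


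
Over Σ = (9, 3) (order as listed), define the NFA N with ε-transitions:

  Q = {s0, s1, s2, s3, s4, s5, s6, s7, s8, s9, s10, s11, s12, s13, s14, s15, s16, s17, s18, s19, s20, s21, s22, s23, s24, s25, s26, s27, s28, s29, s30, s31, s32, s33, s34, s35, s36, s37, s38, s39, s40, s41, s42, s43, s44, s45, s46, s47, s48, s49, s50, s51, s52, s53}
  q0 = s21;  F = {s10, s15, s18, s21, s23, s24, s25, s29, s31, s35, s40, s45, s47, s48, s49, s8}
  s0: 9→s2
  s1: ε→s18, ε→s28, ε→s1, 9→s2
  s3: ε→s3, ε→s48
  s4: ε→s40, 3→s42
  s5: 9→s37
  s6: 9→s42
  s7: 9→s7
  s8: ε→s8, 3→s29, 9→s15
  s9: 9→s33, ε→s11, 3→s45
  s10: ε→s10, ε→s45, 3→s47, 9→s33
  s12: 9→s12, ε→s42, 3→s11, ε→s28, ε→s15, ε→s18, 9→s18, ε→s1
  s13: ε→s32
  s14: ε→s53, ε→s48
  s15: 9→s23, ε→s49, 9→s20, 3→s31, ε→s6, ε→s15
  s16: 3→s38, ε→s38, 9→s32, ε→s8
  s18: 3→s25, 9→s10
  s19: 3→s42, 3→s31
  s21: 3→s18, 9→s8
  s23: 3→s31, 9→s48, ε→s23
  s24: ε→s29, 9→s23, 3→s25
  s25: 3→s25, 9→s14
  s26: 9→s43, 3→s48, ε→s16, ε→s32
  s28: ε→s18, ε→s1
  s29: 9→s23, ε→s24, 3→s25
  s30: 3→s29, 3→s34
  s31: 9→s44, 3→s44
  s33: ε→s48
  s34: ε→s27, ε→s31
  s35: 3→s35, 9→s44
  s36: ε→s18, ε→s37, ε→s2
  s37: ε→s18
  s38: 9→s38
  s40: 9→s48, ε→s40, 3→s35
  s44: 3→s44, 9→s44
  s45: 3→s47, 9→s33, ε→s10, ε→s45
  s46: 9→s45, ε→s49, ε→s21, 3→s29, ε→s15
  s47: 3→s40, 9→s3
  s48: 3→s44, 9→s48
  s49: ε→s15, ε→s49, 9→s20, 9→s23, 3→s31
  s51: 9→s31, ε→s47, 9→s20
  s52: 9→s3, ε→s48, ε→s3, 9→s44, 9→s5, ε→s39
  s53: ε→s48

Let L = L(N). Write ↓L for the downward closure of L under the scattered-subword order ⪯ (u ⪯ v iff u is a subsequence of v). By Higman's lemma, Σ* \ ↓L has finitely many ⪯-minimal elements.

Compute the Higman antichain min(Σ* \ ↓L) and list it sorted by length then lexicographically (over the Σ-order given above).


|Q|=54, |F|=16, |δ|=113 (50 ε).
min D↑ (14 st, q0=0, F={11}): 0:9→1,3→2 1:9→3,3→4 2:9→5,3→6 3:9→7,3→8 4:9→7,3→6 5:9→9,3→10 6:9→9,3→6 7:9→9,3→8 8:9→11,3→11 9:9→9,3→11 10:9→9,3→12 11:9→11,3→11 12:9→9,3→13 13:9→11,3→13 [Hopcroft].
'9939': N↓-sim [24, 22, 13, 2, 1] end={s44} ∉↓L; 4/4 del acc.
'9933': run [24, 22, 13, 2, 1] end={s44} — reject; 4/4 del acc.
'3993': N↓-sim [24, 17, 13, 4, 1] end={s44} ∉↓L; 4/4 single-dels accept.
'3393': N↓-sim [24, 17, 10, 5, 1] end={s44} ∉↓L; 4/4 deletions ∈↓L.
'99993': N↓-sim [24, 22, 13, 6, 2, 1] end={s44} — reject; 5/5 deletions ∈↓L.
'393339': N↓-sim [24, 17, 13, 7, 4, 2, 1] end={s44} — reject; 6/6 deletions ∈↓L.
6 obstructions.

min(Σ*\↓L) = [9939, 9933, 3993, 3393, 99993, 393339].


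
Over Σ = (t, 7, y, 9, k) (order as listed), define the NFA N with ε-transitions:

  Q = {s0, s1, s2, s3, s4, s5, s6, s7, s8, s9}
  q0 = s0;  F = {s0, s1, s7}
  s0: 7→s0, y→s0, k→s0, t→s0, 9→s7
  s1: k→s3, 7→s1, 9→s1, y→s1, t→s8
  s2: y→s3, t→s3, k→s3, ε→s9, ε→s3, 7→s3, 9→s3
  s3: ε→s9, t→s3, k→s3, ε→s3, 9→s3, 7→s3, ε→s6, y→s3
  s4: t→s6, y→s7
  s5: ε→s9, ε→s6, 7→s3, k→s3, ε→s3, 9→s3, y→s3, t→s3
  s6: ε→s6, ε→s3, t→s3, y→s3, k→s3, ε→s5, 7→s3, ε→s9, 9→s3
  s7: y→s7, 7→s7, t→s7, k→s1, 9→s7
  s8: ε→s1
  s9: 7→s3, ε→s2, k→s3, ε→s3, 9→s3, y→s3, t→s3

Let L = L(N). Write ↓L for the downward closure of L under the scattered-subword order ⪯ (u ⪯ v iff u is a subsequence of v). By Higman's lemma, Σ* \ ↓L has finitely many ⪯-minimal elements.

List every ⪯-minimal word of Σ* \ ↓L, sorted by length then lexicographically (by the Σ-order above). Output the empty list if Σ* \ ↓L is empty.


A = [9kk].

|Q|=10, |F|=3, |δ|=57 (15 ε).
min D↑ (4 st, q0=0, F={3}): 0:t→0,7→0,y→0,9→1,k→0 1:t→1,7→1,y→1,9→1,k→2 2:t→2,7→2,y→2,9→2,k→3 3:t→3,7→3,y→3,9→3,k→3 [Hopcroft].
'9kk': N↓-sim [9, 8, 7, 5] end={s2,s3,s5,s6,s9} rej; 3/3 single-dels accept.
1 words, ⪯-incomp.


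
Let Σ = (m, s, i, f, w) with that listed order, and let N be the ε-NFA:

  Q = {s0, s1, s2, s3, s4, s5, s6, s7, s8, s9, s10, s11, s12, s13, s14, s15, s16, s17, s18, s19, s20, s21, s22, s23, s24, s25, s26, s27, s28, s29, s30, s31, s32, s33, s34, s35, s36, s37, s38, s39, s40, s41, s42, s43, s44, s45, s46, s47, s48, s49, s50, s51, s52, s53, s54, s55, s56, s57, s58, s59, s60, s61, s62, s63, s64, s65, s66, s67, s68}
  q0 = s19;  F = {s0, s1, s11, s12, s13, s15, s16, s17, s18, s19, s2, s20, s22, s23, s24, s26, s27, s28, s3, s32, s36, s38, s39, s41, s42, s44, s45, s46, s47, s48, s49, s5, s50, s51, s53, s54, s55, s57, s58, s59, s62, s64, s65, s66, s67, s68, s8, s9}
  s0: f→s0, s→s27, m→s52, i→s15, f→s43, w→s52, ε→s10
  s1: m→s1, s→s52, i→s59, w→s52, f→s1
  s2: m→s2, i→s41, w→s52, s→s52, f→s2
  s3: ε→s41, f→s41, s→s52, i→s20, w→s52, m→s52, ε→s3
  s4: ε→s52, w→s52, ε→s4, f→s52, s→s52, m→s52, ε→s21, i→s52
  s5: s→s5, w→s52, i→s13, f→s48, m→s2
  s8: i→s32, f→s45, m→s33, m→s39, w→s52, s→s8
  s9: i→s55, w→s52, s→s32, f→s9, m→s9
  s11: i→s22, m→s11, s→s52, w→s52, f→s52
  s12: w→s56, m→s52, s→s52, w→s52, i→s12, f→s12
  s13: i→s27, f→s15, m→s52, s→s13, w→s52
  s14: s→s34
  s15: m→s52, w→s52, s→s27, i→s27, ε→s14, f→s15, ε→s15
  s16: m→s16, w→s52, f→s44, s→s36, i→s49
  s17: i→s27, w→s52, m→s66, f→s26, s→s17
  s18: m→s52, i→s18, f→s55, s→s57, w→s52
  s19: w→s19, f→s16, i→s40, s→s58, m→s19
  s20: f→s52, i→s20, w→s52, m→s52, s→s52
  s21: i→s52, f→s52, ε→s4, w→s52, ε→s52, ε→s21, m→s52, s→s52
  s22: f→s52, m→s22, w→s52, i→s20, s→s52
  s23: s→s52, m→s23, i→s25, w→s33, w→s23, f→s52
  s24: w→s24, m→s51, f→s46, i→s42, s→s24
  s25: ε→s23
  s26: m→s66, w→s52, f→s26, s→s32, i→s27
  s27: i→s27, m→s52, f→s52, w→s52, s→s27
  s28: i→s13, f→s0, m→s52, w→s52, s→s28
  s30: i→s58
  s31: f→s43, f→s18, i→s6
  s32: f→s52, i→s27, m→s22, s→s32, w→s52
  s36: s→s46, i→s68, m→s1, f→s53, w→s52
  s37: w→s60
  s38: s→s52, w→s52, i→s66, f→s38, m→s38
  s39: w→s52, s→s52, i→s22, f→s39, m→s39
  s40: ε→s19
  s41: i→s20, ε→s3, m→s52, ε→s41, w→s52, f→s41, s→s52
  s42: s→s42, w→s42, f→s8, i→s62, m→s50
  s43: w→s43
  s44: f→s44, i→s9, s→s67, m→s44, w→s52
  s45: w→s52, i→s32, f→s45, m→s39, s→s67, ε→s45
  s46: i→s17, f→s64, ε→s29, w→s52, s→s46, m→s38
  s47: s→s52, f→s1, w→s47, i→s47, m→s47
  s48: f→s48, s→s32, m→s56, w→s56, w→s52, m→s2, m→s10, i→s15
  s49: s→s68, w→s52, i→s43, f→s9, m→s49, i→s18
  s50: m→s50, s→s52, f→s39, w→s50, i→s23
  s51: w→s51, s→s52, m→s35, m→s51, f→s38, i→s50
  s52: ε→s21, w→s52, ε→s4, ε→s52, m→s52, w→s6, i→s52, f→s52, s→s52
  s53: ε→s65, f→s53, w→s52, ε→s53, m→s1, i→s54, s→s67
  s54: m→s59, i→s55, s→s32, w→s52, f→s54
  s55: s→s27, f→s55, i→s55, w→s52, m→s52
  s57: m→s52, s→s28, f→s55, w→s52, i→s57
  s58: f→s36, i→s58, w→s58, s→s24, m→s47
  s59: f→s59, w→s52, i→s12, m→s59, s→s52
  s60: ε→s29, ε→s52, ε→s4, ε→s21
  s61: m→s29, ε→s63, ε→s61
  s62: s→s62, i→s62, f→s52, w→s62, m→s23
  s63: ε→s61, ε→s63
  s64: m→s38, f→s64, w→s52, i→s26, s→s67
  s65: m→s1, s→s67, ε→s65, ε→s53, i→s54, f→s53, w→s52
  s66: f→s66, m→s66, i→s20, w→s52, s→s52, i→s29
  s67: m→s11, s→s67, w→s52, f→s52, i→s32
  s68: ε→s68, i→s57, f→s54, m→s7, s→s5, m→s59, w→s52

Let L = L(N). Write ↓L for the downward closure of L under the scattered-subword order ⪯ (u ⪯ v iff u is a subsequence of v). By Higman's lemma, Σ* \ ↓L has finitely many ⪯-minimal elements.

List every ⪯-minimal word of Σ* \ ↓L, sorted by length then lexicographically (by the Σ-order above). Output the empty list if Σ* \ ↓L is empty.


|Q|=69, |F|=48, |δ|=308 (33 ε).
min D↑ (47 st, q0=0, F={8}): 0:m→0,s→1,i→0,f→2,w→0 1:m→3,s→4,i→1,f→5,w→1 2:m→2,s→5,i→6,f→7,w→8 3:m→3,s→8,i→3,f→9,w→3 4:m→10,s→4,i→11,f→12,w→4 5:m→9,s→12,i→13,f→14,w→8 6:m→6,s→13,i→15,f→16,w→8 7:m→7,s→17,i→16,f→7,w→8 8:m→8,s→8,i→8,f→8,w→8 9:m→9,s→8,i→18,f→9,w→8 10:m→10,s→8,i→19,f→20,w→10 11:m→19,s→11,i→21,f→22,w→11 12:m→20,s→12,i→23,f→24,w→8 13:m→18,s→25,i→26,f→27,w→8 14:m→9,s→17,i→27,f→14,w→8 15:m→8,s→26,i→15,f→28,w→8 16:m→16,s→29,i→28,f→16,w→8 17:m→30,s→17,i→29,f→8,w→8 18:m→18,s→8,i→31,f→18,w→8 19:m→19,s→8,i→32,f→33,w→19 20:m→20,s→8,i→34,f→20,w→8 21:m→32,s→21,i→21,f→8,w→21 22:m→33,s→22,i→29,f→35,w→8 23:m→34,s→23,i→36,f→37,w→8 24:m→20,s→17,i→37,f→24,w→8 25:m→38,s→25,i→39,f→40,w→8 26:m→8,s→41,i→26,f→28,w→8 27:m→18,s→29,i→28,f→27,w→8 28:m→8,s→36,i→28,f→28,w→8 29:m→42,s→29,i→36,f→8,w→8 30:m→30,s→8,i→42,f→8,w→8 31:m→8,s→8,i→31,f→31,w→8 32:m→32,s→8,i→32,f→8,w→32 33:m→33,s→8,i→42,f→33,w→8 34:m→34,s→8,i→43,f→34,w→8 35:m→33,s→17,i→29,f→35,w→8 36:m→8,s→36,i→36,f→8,w→8 37:m→34,s→29,i→36,f→37,w→8 38:m→38,s→8,i→44,f→38,w→8 39:m→8,s→39,i→36,f→45,w→8 40:m→38,s→29,i→45,f→40,w→8 41:m→8,s→41,i→39,f→46,w→8 42:m→42,s→8,i→43,f→8,w→8 43:m→8,s→8,i→43,f→8,w→8 44:m→8,s→8,i→43,f→44,w→8 45:m→8,s→36,i→36,f→45,w→8 46:m→8,s→36,i→45,f→46,w→8 [Hopcroft].
'fw': |S_i|=[63, 51, 6] end={s21,s4,s43,s52,s56,s6} ∉↓L; 2/2 del acc.
'sms': run [63, 56, 27, 4] end={s21,s4,s52,s6} ∉↓L; 3/3 single-dels accept.
'fiim': N↓-sim [63, 51, 36, 22, 4] end={s21,s4,s52,s6} ∉↓L; 4/4 deletions ∈↓L.
'ffsf': N↓-sim [63, 51, 37, 11, 4] end={s21,s4,s52,s6} ∉↓L; 4/4 del acc.
'ssiif': run [63, 56, 43, 29, 13, 4] end={s21,s4,s52,s6} rej; 5/5 deletions ∈↓L.
5 minimals (antichain).

Antichain: [fw, sms, fiim, ffsf, ssiif].


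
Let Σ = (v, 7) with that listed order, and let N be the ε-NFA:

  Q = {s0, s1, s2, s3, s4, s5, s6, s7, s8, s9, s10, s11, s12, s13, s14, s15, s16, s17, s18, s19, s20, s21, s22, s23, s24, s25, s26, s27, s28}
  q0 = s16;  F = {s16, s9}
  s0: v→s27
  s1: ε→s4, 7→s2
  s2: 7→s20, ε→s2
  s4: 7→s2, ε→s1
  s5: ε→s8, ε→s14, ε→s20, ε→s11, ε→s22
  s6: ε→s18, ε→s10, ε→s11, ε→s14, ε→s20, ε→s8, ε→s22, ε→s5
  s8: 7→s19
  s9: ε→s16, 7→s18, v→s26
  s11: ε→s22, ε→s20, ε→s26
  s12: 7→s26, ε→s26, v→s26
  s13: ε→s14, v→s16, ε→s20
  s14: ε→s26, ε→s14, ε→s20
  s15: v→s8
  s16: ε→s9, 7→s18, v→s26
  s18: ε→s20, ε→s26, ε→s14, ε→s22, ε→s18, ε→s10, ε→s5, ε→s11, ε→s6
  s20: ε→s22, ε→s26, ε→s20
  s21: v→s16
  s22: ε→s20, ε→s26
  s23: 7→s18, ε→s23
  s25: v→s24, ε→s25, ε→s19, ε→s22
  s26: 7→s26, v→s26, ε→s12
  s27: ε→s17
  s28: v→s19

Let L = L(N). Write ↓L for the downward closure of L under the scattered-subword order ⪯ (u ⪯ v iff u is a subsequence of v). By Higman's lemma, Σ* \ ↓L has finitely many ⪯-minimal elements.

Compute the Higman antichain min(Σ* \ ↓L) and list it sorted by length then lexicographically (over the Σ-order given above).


|Q|=29, |F|=2, |δ|=66 (47 ε).
min D↑ (2 st, q0=0, F={1}): 0:v→1,7→1 1:v→1,7→1 [Hopcroft].
'v': run [14, 2] end={s12,s26} — reject; 1/1 deletions ∈↓L.
'7': |S_i|=[14, 12] end={s10,s11,s12,s14,s18,s19,s20,s22,s26,s5,s6,s8} rej; 1/1 deletions ∈↓L.
2 words, ⪯-incomp.

min(Σ*\↓L) = [v, 7].
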